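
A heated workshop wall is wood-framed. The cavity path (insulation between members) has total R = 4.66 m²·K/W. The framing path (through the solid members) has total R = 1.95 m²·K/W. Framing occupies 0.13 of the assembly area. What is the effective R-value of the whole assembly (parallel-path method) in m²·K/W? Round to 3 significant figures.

U_eff = 0.87/4.66 + 0.13/1.95 = 0.1867 + 0.06667 = 0.2534
R_eff = 1/U_eff = 3.947 m²·K/W

3.95 m²·K/W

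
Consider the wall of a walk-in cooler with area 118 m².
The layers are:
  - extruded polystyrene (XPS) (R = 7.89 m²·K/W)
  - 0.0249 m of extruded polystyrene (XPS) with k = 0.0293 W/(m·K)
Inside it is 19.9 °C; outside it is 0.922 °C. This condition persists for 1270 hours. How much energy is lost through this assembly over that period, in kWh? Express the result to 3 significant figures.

0.0249/0.0293 = 0.8498
R_total = 7.89 + 0.8498 = 8.74 m²·K/W
Q = 118 × (19.9 − 0.922) / 8.74 = 256.2 W
E = 256.2 W × 1270 h / 1000 = 325.4 kWh

325 kWh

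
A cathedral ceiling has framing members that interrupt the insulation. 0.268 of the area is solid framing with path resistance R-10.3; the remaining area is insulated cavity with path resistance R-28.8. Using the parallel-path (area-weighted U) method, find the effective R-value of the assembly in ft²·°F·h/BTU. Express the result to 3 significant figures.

19.4 ft²·°F·h/BTU

U_eff = 0.732/28.8 + 0.268/10.3 = 0.02542 + 0.02602 = 0.05144
R_eff = 1/U_eff = 19.44 ft²·°F·h/BTU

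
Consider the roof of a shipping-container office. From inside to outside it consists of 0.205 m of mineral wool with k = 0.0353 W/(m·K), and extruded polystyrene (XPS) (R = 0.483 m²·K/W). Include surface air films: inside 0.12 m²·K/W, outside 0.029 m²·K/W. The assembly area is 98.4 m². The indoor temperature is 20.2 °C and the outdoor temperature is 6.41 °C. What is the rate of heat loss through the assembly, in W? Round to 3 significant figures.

0.205/0.0353 = 5.807
R_total = 0.12 + 5.807 + 0.483 + 0.029 = 6.439 m²·K/W
Q = A·ΔT/R = 98.4 × (20.2 − 6.41) / 6.439 = 210.7 W

211 W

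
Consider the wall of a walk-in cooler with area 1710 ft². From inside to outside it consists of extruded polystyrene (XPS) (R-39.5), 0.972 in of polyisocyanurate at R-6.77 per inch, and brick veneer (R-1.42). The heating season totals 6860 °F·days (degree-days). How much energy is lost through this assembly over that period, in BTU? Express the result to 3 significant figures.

0.972 × 6.77 = 6.58
R_total = 39.5 + 6.58 + 1.42 = 47.5 ft²·°F·h/BTU
E = A × HDD × 24 / R = 1710 × 6860 × 24 / 47.5 = 5927000 BTU

5930000 BTU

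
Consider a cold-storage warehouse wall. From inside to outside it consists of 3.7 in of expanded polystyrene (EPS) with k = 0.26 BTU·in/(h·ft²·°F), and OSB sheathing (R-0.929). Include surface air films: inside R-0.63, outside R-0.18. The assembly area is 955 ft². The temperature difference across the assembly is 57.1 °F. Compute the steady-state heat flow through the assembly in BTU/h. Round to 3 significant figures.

3410 BTU/h

3.7/0.26 = 14.23
R_total = 0.63 + 14.23 + 0.929 + 0.18 = 15.97 ft²·°F·h/BTU
Q = A·ΔT/R = 955 × 57.1 / 15.97 = 3415 BTU/h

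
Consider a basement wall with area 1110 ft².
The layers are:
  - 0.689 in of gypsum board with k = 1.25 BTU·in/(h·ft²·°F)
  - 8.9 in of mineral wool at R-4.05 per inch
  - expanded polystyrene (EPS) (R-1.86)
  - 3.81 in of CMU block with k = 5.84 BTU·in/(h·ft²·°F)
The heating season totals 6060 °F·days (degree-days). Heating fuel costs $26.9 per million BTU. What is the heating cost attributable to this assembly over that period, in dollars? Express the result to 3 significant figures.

0.689/1.25 = 0.5512
8.9 × 4.05 = 36.05
3.81/5.84 = 0.6524
R_total = 0.5512 + 36.05 + 1.86 + 0.6524 = 39.11 ft²·°F·h/BTU
E = A × HDD × 24 / R = 1110 × 6060 × 24 / 39.11 = 4128000 BTU
Cost = 4128000/10⁶ × 26.9 = $111

111 dollars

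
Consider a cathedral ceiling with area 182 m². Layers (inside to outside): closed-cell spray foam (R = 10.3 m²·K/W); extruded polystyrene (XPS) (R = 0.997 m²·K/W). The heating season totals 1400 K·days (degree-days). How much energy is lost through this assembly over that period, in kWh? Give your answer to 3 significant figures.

541 kWh

R_total = 10.3 + 0.997 = 11.3 m²·K/W
E = A × HDD × 24 / R / 1000 = 182 × 1400 × 24 / 11.3 / 1000 = 541.3 kWh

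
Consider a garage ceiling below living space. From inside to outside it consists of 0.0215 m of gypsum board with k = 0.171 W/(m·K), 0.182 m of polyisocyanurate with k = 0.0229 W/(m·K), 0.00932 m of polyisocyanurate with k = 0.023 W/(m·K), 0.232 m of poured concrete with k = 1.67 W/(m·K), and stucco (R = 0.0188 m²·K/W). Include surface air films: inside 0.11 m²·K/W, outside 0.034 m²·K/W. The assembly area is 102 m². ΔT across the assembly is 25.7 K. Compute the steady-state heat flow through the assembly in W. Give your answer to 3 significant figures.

299 W

0.0215/0.171 = 0.1257
0.182/0.0229 = 7.948
0.00932/0.023 = 0.4052
0.232/1.67 = 0.1389
R_total = 0.11 + 0.1257 + 7.948 + 0.4052 + 0.1389 + 0.0188 + 0.034 = 8.78 m²·K/W
Q = A·ΔT/R = 102 × 25.7 / 8.78 = 298.6 W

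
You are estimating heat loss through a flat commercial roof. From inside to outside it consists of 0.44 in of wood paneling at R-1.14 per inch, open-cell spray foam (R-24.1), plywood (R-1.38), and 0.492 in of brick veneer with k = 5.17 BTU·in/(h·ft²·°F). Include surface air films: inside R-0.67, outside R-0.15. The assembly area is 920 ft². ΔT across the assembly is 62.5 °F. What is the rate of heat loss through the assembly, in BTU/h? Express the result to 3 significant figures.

0.44 × 1.14 = 0.5016
0.492/5.17 = 0.09516
R_total = 0.67 + 0.5016 + 24.1 + 1.38 + 0.09516 + 0.15 = 26.9 ft²·°F·h/BTU
Q = A·ΔT/R = 920 × 62.5 / 26.9 = 2138 BTU/h

2140 BTU/h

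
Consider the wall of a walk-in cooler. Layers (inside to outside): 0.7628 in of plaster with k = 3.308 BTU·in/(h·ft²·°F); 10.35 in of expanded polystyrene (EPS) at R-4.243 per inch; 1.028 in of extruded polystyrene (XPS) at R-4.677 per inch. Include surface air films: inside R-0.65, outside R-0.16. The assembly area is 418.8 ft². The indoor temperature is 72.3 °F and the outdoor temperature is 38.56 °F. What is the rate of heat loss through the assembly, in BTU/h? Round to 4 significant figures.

0.7628/3.308 = 0.23059
10.35 × 4.243 = 43.915
1.028 × 4.677 = 4.808
R_total = 0.65 + 0.23059 + 43.915 + 4.808 + 0.16 = 49.764 ft²·°F·h/BTU
Q = A·ΔT/R = 418.8 × (72.3 − 38.56) / 49.764 = 283.95 BTU/h

283.9 BTU/h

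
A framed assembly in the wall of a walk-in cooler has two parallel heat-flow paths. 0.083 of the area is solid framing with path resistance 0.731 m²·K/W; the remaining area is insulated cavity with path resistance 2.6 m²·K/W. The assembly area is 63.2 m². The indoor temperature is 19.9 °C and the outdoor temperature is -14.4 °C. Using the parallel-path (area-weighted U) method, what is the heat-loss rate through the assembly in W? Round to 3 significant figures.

1010 W

U_eff = 0.917/2.6 + 0.083/0.731 = 0.3527 + 0.1135 = 0.4662
R_eff = 1/U_eff = 2.145 m²·K/W
Q = 63.2 × (19.9 − (-14.4)) / 2.145 = 1011 W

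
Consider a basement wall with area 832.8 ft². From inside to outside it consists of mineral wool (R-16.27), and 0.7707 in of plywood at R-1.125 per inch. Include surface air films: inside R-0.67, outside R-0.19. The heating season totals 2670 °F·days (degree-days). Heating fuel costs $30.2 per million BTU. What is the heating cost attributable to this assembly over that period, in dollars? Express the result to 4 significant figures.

0.7707 × 1.125 = 0.86704
R_total = 0.67 + 16.27 + 0.86704 + 0.19 = 17.997 ft²·°F·h/BTU
E = A × HDD × 24 / R = 832.8 × 2670 × 24 / 17.997 = 2965300 BTU
Cost = 2965300/10⁶ × 30.2 = $89.551

89.55 dollars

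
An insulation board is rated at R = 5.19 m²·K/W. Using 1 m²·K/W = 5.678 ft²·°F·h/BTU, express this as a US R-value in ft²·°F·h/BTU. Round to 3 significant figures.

29.5 ft²·°F·h/BTU

R_US = 5.19 × 5.678 = 29.47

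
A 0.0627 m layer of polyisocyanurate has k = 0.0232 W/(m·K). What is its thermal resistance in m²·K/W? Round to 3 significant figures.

2.70 m²·K/W

R = L/k = 0.0627/0.0232 = 2.703 m²·K/W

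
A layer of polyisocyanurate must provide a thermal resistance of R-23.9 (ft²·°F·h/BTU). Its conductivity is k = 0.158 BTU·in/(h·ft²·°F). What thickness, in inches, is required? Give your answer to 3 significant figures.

3.78 in

L = R × k = 23.9 × 0.158 = 3.776 in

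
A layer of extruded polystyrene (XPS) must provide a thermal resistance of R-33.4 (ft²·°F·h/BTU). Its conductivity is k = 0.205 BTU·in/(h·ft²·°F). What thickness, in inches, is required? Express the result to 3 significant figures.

6.85 in

L = R × k = 33.4 × 0.205 = 6.847 in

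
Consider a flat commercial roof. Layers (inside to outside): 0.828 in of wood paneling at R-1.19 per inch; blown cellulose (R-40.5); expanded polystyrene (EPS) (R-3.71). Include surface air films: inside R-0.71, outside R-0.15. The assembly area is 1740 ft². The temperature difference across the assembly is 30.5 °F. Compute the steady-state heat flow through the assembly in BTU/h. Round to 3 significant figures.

0.828 × 1.19 = 0.9853
R_total = 0.71 + 0.9853 + 40.5 + 3.71 + 0.15 = 46.06 ft²·°F·h/BTU
Q = A·ΔT/R = 1740 × 30.5 / 46.06 = 1152 BTU/h

1150 BTU/h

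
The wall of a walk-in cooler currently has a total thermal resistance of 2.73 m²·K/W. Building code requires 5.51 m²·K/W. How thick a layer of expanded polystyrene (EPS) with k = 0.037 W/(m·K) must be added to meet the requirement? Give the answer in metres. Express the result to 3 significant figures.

ΔR = 5.51 − 2.73 = 2.78 m²·K/W
L = ΔR × k = 2.78 × 0.037 = 0.1029 m

0.103 m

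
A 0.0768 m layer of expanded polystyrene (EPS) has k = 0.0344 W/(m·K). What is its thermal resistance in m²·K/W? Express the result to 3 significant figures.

2.23 m²·K/W

R = L/k = 0.0768/0.0344 = 2.233 m²·K/W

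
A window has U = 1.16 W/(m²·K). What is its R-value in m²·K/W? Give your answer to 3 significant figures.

R = 1/U = 1/1.16 = 0.8621

0.862 m²·K/W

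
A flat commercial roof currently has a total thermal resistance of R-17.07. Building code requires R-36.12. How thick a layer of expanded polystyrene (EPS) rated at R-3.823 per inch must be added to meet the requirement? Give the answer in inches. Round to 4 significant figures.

4.983 in

ΔR = 36.12 − 17.07 = 19.05 ft²·°F·h/BTU
L = ΔR / (R/in) = 19.05/3.823 = 4.983 in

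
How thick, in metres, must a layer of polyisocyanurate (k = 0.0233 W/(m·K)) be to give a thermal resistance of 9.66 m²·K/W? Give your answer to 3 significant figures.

0.225 m

L = R·k = 9.66 × 0.0233 = 0.2251 m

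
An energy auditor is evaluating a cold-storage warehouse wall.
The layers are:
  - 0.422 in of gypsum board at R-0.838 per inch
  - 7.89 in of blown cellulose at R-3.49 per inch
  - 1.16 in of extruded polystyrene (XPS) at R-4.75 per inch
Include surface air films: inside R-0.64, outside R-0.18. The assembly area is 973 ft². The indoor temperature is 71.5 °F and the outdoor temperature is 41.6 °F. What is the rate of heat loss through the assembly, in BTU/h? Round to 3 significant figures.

850 BTU/h

0.422 × 0.838 = 0.3536
7.89 × 3.49 = 27.54
1.16 × 4.75 = 5.51
R_total = 0.64 + 0.3536 + 27.54 + 5.51 + 0.18 = 34.22 ft²·°F·h/BTU
Q = A·ΔT/R = 973 × (71.5 − 41.6) / 34.22 = 850.2 BTU/h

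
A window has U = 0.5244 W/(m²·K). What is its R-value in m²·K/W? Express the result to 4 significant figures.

R = 1/U = 1/0.5244 = 1.9069

1.907 m²·K/W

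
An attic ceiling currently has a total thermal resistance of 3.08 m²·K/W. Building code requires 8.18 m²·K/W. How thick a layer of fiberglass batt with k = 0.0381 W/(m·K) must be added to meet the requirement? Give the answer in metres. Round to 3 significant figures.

ΔR = 8.18 − 3.08 = 5.1 m²·K/W
L = ΔR × k = 5.1 × 0.0381 = 0.1943 m

0.194 m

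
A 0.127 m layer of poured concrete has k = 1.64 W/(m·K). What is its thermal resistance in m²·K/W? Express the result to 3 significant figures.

0.0774 m²·K/W

R = L/k = 0.127/1.64 = 0.07744 m²·K/W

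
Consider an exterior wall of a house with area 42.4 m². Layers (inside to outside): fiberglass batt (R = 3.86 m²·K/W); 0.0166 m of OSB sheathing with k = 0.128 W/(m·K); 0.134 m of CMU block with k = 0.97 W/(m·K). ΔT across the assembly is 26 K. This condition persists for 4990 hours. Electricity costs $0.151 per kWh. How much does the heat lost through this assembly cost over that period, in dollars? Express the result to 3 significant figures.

201 dollars

0.0166/0.128 = 0.1297
0.134/0.97 = 0.1381
R_total = 3.86 + 0.1297 + 0.1381 = 4.128 m²·K/W
Q = 42.4 × 26 / 4.128 = 267.1 W
E = 267.1 W × 4990 h / 1000 = 1333 kWh
Cost = 1333 × 0.151 = $201.2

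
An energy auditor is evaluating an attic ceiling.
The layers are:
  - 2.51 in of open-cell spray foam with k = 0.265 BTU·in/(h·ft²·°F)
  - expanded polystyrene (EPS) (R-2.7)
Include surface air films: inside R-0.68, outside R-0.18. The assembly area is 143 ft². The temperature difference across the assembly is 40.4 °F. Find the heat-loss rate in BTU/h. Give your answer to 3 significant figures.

443 BTU/h

2.51/0.265 = 9.472
R_total = 0.68 + 9.472 + 2.7 + 0.18 = 13.03 ft²·°F·h/BTU
Q = A·ΔT/R = 143 × 40.4 / 13.03 = 443.3 BTU/h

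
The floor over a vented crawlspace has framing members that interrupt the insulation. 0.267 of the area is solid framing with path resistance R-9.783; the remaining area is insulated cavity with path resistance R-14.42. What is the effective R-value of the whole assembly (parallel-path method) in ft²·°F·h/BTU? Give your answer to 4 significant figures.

12.80 ft²·°F·h/BTU

U_eff = 0.733/14.42 + 0.267/9.783 = 0.050832 + 0.027292 = 0.078124
R_eff = 1/U_eff = 12.8 ft²·°F·h/BTU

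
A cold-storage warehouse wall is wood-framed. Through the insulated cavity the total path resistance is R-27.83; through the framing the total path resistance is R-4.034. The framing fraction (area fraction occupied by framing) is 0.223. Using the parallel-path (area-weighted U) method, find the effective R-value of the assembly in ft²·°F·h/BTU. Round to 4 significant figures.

U_eff = 0.777/27.83 + 0.223/4.034 = 0.02792 + 0.05528 = 0.0832
R_eff = 1/U_eff = 12.019 ft²·°F·h/BTU

12.02 ft²·°F·h/BTU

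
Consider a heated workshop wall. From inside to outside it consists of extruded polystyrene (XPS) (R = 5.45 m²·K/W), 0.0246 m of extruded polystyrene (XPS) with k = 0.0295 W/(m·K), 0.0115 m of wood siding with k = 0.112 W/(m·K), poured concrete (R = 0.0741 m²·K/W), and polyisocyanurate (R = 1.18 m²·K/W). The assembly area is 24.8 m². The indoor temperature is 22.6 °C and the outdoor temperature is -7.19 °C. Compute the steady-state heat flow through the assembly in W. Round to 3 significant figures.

0.0246/0.0295 = 0.8339
0.0115/0.112 = 0.1027
R_total = 5.45 + 0.8339 + 0.1027 + 0.0741 + 1.18 = 7.641 m²·K/W
Q = A·ΔT/R = 24.8 × (22.6 − (-7.19)) / 7.641 = 96.69 W

96.7 W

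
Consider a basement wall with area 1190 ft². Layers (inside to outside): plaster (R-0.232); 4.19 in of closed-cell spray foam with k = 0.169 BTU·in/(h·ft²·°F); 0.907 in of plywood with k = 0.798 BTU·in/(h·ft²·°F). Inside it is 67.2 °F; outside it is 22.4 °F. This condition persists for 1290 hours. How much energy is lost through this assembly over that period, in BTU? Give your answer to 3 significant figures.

2630000 BTU

4.19/0.169 = 24.79
0.907/0.798 = 1.137
R_total = 0.232 + 24.79 + 1.137 = 26.16 ft²·°F·h/BTU
Q = 1190 × (67.2 − 22.4) / 26.16 = 2038 BTU/h
E = 2038 × 1290 = 2629000 BTU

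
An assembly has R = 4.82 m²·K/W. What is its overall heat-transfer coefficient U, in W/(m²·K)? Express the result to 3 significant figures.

0.207 W/(m²·K)

U = 1/R = 1/4.82 = 0.2075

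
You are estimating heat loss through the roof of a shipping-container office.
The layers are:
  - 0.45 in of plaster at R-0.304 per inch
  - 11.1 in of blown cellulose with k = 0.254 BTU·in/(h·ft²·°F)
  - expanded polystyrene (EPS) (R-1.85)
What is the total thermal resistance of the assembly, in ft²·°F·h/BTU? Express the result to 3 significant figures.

45.7 ft²·°F·h/BTU

0.45 × 0.304 = 0.1368
11.1/0.254 = 43.7
R_total = 0.1368 + 43.7 + 1.85 = 45.69 ft²·°F·h/BTU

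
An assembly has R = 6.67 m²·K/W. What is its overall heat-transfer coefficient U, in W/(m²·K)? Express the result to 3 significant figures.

0.150 W/(m²·K)

U = 1/R = 1/6.67 = 0.1499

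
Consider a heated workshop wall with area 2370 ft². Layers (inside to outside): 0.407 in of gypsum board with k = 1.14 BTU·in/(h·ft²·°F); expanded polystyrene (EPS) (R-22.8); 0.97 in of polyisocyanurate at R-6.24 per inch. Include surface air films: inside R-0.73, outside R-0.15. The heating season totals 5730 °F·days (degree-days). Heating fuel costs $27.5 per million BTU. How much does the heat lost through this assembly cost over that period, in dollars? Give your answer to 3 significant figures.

298 dollars

0.407/1.14 = 0.357
0.97 × 6.24 = 6.053
R_total = 0.73 + 0.357 + 22.8 + 6.053 + 0.15 = 30.09 ft²·°F·h/BTU
E = A × HDD × 24 / R = 2370 × 5730 × 24 / 30.09 = 10830000 BTU
Cost = 10830000/10⁶ × 27.5 = $297.9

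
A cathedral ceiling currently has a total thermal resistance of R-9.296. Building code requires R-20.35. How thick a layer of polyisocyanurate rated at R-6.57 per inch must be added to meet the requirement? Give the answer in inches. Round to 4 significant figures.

1.682 in

ΔR = 20.35 − 9.296 = 11.054 ft²·°F·h/BTU
L = ΔR / (R/in) = 11.054/6.57 = 1.6825 in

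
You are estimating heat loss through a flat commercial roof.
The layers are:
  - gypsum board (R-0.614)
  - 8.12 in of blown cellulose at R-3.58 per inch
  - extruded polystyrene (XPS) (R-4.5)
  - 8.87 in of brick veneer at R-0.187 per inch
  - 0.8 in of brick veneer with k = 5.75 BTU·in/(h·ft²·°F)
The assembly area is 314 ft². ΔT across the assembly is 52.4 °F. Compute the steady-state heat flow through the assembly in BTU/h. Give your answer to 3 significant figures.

457 BTU/h

8.12 × 3.58 = 29.07
8.87 × 0.187 = 1.659
0.8/5.75 = 0.1391
R_total = 0.614 + 29.07 + 4.5 + 1.659 + 0.1391 = 35.98 ft²·°F·h/BTU
Q = A·ΔT/R = 314 × 52.4 / 35.98 = 457.3 BTU/h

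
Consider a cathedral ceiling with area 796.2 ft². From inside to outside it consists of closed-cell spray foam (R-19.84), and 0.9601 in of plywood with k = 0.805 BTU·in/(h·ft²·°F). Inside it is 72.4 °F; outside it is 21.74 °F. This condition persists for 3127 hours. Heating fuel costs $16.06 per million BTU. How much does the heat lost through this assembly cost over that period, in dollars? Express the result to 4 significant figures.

96.31 dollars

0.9601/0.805 = 1.1927
R_total = 19.84 + 1.1927 = 21.033 ft²·°F·h/BTU
Q = 796.2 × (72.4 − 21.74) / 21.033 = 1917.8 BTU/h
E = 1917.8 × 3127 = 5996800 BTU
Cost = 5996800/10⁶ × 16.06 = $96.309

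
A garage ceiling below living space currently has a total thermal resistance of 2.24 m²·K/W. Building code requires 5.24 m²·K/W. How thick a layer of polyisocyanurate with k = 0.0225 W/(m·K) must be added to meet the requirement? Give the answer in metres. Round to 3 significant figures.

ΔR = 5.24 − 2.24 = 3 m²·K/W
L = ΔR × k = 3 × 0.0225 = 0.0675 m

0.0675 m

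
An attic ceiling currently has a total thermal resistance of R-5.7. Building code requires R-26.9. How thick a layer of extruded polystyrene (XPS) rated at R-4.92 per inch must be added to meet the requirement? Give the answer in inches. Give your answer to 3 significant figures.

ΔR = 26.9 − 5.7 = 21.2 ft²·°F·h/BTU
L = ΔR / (R/in) = 21.2/4.92 = 4.309 in

4.31 in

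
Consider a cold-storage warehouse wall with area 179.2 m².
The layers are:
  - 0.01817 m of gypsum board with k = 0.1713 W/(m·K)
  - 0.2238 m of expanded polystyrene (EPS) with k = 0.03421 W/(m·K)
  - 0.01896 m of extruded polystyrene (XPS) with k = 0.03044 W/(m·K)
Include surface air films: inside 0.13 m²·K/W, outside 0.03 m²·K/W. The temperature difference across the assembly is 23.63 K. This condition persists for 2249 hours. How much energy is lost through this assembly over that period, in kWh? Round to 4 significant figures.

0.01817/0.1713 = 0.10607
0.2238/0.03421 = 6.5419
0.01896/0.03044 = 0.62286
R_total = 0.13 + 0.10607 + 6.5419 + 0.62286 + 0.03 = 7.4309 m²·K/W
Q = 179.2 × 23.63 / 7.4309 = 569.85 W
E = 569.85 W × 2249 h / 1000 = 1281.6 kWh

1282 kWh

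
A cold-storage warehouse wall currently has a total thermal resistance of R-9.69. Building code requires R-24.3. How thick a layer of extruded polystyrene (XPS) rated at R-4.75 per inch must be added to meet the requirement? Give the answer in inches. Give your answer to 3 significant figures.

3.08 in

ΔR = 24.3 − 9.69 = 14.61 ft²·°F·h/BTU
L = ΔR / (R/in) = 14.61/4.75 = 3.076 in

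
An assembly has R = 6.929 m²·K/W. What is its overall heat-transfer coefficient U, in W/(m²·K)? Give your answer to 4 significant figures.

0.1443 W/(m²·K)

U = 1/R = 1/6.929 = 0.14432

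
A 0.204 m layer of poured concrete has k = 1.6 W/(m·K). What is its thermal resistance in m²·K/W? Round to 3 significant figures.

R = L/k = 0.204/1.6 = 0.1275 m²·K/W

0.127 m²·K/W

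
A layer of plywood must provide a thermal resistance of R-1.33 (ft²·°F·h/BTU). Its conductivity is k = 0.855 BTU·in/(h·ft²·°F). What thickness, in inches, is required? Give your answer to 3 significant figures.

L = R × k = 1.33 × 0.855 = 1.137 in

1.14 in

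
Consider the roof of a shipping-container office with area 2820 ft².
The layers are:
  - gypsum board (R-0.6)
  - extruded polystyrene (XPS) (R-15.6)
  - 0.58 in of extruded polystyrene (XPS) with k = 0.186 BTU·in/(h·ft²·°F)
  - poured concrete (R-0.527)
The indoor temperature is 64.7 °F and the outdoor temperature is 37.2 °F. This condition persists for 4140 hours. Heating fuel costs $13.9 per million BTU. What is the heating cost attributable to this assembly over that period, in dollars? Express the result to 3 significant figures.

0.58/0.186 = 3.118
R_total = 0.6 + 15.6 + 3.118 + 0.527 = 19.85 ft²·°F·h/BTU
Q = 2820 × (64.7 − 37.2) / 19.85 = 3908 BTU/h
E = 3908 × 4140 = 16180000 BTU
Cost = 16180000/10⁶ × 13.9 = $224.9

225 dollars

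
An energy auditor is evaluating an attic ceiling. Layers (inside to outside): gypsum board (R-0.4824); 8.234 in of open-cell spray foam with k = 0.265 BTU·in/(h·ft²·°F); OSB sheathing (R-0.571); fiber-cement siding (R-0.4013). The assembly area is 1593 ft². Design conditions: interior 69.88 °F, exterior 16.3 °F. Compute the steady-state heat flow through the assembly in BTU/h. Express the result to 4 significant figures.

8.234/0.265 = 31.072
R_total = 0.4824 + 31.072 + 0.571 + 0.4013 = 32.526 ft²·°F·h/BTU
Q = A·ΔT/R = 1593 × (69.88 − 16.3) / 32.526 = 2624.1 BTU/h

2624 BTU/h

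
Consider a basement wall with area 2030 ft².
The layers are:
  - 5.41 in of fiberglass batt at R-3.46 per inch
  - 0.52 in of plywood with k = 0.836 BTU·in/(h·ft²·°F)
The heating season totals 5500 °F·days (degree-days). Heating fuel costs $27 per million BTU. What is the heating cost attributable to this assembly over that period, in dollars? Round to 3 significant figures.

5.41 × 3.46 = 18.72
0.52/0.836 = 0.622
R_total = 18.72 + 0.622 = 19.34 ft²·°F·h/BTU
E = A × HDD × 24 / R = 2030 × 5500 × 24 / 19.34 = 13850000 BTU
Cost = 13850000/10⁶ × 27 = $374.1

374 dollars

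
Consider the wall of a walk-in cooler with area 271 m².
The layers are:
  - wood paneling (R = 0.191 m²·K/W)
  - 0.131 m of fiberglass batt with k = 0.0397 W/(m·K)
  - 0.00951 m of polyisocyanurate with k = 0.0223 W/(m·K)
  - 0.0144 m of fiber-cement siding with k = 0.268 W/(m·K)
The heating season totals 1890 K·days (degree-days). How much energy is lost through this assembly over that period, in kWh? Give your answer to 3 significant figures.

3100 kWh

0.131/0.0397 = 3.3
0.00951/0.0223 = 0.4265
0.0144/0.268 = 0.05373
R_total = 0.191 + 3.3 + 0.4265 + 0.05373 = 3.971 m²·K/W
E = A × HDD × 24 / R / 1000 = 271 × 1890 × 24 / 3.971 / 1000 = 3096 kWh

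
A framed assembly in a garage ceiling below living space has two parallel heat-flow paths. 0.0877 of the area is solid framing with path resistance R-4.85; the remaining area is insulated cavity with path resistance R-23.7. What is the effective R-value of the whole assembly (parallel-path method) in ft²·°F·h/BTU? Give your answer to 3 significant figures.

17.7 ft²·°F·h/BTU

U_eff = 0.9123/23.7 + 0.0877/4.85 = 0.03849 + 0.01808 = 0.05658
R_eff = 1/U_eff = 17.68 ft²·°F·h/BTU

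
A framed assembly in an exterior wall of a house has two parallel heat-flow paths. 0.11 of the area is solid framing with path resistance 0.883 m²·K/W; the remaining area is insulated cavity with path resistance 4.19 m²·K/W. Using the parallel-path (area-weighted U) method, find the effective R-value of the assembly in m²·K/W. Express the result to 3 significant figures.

U_eff = 0.89/4.19 + 0.11/0.883 = 0.2124 + 0.1246 = 0.337
R_eff = 1/U_eff = 2.967 m²·K/W

2.97 m²·K/W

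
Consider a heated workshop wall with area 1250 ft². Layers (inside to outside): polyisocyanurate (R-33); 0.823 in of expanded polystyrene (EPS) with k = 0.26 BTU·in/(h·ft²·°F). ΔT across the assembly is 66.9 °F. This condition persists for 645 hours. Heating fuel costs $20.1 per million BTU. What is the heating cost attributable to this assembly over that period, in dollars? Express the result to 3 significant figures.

0.823/0.26 = 3.165
R_total = 33 + 3.165 = 36.17 ft²·°F·h/BTU
Q = 1250 × 66.9 / 36.17 = 2312 BTU/h
E = 2312 × 645 = 1491000 BTU
Cost = 1491000/10⁶ × 20.1 = $29.98

30.0 dollars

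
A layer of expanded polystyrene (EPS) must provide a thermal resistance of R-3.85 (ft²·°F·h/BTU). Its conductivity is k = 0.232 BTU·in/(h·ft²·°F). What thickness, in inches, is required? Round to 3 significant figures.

0.893 in

L = R × k = 3.85 × 0.232 = 0.8932 in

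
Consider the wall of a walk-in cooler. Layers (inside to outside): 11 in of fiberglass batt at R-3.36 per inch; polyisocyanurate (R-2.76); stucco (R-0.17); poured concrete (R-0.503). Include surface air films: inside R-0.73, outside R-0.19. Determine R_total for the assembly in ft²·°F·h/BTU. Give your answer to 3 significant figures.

41.3 ft²·°F·h/BTU

11 × 3.36 = 36.96
R_total = 0.73 + 36.96 + 2.76 + 0.17 + 0.503 + 0.19 = 41.31 ft²·°F·h/BTU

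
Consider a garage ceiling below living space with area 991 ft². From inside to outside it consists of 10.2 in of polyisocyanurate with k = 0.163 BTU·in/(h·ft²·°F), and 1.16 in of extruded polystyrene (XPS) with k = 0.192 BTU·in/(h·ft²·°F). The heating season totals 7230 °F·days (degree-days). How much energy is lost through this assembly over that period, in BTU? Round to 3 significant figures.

2510000 BTU

10.2/0.163 = 62.58
1.16/0.192 = 6.042
R_total = 62.58 + 6.042 = 68.62 ft²·°F·h/BTU
E = A × HDD × 24 / R = 991 × 7230 × 24 / 68.62 = 2506000 BTU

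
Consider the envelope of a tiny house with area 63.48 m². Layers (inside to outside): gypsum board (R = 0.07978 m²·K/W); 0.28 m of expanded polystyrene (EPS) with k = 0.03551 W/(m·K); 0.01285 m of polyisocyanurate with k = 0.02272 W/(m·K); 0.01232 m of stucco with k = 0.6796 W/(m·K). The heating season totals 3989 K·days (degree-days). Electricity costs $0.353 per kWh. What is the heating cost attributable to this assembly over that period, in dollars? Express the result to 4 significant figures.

251.0 dollars

0.28/0.03551 = 7.8851
0.01285/0.02272 = 0.56558
0.01232/0.6796 = 0.018128
R_total = 0.07978 + 7.8851 + 0.56558 + 0.018128 = 8.5486 m²·K/W
E = A × HDD × 24 / R / 1000 = 63.48 × 3989 × 24 / 8.5486 / 1000 = 710.91 kWh
Cost = 710.91 × 0.353 = $250.95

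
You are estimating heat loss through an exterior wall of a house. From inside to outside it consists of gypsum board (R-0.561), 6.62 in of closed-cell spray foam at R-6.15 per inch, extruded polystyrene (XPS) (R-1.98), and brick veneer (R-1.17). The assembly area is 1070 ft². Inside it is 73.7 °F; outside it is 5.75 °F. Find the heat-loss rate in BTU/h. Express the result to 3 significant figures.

1640 BTU/h

6.62 × 6.15 = 40.71
R_total = 0.561 + 40.71 + 1.98 + 1.17 = 44.42 ft²·°F·h/BTU
Q = A·ΔT/R = 1070 × (73.7 − 5.75) / 44.42 = 1637 BTU/h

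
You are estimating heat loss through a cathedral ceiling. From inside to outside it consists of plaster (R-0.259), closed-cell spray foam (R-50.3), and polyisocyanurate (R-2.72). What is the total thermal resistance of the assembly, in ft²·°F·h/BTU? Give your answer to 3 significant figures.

53.3 ft²·°F·h/BTU

R_total = 0.259 + 50.3 + 2.72 = 53.28 ft²·°F·h/BTU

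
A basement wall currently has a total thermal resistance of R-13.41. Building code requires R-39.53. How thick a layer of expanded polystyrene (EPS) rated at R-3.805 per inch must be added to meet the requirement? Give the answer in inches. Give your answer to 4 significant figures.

6.865 in

ΔR = 39.53 − 13.41 = 26.12 ft²·°F·h/BTU
L = ΔR / (R/in) = 26.12/3.805 = 6.8647 in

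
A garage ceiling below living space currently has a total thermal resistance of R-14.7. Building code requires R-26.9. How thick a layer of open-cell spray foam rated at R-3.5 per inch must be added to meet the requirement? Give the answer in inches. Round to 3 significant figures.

ΔR = 26.9 − 14.7 = 12.2 ft²·°F·h/BTU
L = ΔR / (R/in) = 12.2/3.5 = 3.486 in

3.49 in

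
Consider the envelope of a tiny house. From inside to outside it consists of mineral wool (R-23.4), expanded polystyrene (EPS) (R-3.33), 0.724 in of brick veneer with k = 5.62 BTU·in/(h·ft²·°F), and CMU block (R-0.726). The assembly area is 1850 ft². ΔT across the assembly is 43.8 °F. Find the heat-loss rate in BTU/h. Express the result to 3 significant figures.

2940 BTU/h

0.724/5.62 = 0.1288
R_total = 23.4 + 3.33 + 0.1288 + 0.726 = 27.58 ft²·°F·h/BTU
Q = A·ΔT/R = 1850 × 43.8 / 27.58 = 2937 BTU/h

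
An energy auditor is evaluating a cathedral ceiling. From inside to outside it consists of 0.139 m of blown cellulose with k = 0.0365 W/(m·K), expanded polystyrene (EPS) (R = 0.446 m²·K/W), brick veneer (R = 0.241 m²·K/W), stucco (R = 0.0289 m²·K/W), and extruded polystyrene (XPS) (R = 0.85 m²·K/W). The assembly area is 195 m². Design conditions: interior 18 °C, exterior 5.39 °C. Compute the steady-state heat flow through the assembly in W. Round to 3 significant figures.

458 W

0.139/0.0365 = 3.808
R_total = 3.808 + 0.446 + 0.241 + 0.0289 + 0.85 = 5.374 m²·K/W
Q = A·ΔT/R = 195 × (18 − 5.39) / 5.374 = 457.6 W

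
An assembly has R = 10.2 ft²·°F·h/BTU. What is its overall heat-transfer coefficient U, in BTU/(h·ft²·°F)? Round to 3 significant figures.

0.0980 BTU/(h·ft²·°F)

U = 1/R = 1/10.2 = 0.09804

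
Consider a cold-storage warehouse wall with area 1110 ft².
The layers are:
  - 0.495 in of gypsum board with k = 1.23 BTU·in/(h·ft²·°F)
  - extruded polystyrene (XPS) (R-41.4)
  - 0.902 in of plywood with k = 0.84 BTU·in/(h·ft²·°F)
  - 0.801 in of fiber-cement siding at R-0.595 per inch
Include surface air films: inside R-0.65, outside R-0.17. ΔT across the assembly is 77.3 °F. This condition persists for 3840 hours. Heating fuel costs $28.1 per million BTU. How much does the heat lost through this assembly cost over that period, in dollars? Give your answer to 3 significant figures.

0.495/1.23 = 0.4024
0.902/0.84 = 1.074
0.801 × 0.595 = 0.4766
R_total = 0.65 + 0.4024 + 41.4 + 1.074 + 0.4766 + 0.17 = 44.17 ft²·°F·h/BTU
Q = 1110 × 77.3 / 44.17 = 1942 BTU/h
E = 1942 × 3840 = 7459000 BTU
Cost = 7459000/10⁶ × 28.1 = $209.6

210 dollars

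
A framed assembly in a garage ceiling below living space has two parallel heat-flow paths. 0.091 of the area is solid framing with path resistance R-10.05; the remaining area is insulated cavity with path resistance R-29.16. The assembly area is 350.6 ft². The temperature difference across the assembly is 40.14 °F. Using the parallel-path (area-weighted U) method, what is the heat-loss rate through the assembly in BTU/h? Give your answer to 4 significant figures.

U_eff = 0.909/29.16 + 0.091/10.05 = 0.031173 + 0.0090547 = 0.040228
R_eff = 1/U_eff = 24.859 ft²·°F·h/BTU
Q = 350.6 × 40.14 / 24.859 = 566.13 BTU/h

566.1 BTU/h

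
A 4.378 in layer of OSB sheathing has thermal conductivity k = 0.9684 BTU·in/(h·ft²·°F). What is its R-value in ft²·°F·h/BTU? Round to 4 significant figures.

4.521 ft²·°F·h/BTU

R = L/k = 4.378/0.9684 = 4.5209 ft²·°F·h/BTU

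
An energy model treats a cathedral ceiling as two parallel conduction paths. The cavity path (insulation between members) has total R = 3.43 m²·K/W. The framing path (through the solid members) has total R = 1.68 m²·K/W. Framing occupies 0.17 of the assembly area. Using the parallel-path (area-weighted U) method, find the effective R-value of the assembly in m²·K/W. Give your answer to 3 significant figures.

2.91 m²·K/W

U_eff = 0.83/3.43 + 0.17/1.68 = 0.242 + 0.1012 = 0.3432
R_eff = 1/U_eff = 2.914 m²·K/W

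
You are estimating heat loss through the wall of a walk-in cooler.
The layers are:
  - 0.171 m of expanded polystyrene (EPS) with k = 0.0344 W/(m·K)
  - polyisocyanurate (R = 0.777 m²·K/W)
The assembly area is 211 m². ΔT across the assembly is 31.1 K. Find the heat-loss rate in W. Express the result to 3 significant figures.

1140 W

0.171/0.0344 = 4.971
R_total = 4.971 + 0.777 = 5.748 m²·K/W
Q = A·ΔT/R = 211 × 31.1 / 5.748 = 1142 W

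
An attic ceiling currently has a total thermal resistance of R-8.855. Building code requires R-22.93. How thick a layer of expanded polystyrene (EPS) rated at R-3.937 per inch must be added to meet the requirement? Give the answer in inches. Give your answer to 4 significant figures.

3.575 in

ΔR = 22.93 − 8.855 = 14.075 ft²·°F·h/BTU
L = ΔR / (R/in) = 14.075/3.937 = 3.5751 in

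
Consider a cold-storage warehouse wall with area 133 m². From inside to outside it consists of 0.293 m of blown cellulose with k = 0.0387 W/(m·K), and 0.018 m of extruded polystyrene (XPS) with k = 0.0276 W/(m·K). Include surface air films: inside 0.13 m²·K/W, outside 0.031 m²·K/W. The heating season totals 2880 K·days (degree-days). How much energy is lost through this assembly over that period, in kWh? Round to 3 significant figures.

0.293/0.0387 = 7.571
0.018/0.0276 = 0.6522
R_total = 0.13 + 7.571 + 0.6522 + 0.031 = 8.384 m²·K/W
E = A × HDD × 24 / R / 1000 = 133 × 2880 × 24 / 8.384 / 1000 = 1096 kWh

1100 kWh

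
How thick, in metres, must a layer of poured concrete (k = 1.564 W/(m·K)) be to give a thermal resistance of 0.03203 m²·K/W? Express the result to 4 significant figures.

L = R·k = 0.03203 × 1.564 = 0.050095 m

0.05009 m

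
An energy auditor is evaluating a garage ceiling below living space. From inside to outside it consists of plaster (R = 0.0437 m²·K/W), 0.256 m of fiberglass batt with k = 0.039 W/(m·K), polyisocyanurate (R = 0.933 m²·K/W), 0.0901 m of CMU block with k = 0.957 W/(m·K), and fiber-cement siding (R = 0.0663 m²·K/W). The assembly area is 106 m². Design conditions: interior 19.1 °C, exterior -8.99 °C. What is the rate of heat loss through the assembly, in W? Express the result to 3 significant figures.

387 W

0.256/0.039 = 6.564
0.0901/0.957 = 0.09415
R_total = 0.0437 + 6.564 + 0.933 + 0.09415 + 0.0663 = 7.701 m²·K/W
Q = A·ΔT/R = 106 × (19.1 − (-8.99)) / 7.701 = 386.6 W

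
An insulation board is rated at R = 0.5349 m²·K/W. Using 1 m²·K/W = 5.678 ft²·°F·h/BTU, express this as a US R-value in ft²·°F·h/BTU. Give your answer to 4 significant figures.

R_US = 0.5349 × 5.678 = 3.0372

3.037 ft²·°F·h/BTU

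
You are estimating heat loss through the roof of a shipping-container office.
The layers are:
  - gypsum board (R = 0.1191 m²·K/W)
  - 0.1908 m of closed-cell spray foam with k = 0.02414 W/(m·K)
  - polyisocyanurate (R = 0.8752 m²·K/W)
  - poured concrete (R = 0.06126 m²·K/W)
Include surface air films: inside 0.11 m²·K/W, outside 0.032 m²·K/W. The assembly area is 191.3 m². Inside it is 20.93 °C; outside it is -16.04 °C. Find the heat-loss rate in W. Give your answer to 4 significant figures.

0.1908/0.02414 = 7.9039
R_total = 0.11 + 0.1191 + 7.9039 + 0.8752 + 0.06126 + 0.032 = 9.1015 m²·K/W
Q = A·ΔT/R = 191.3 × (20.93 − (-16.04)) / 9.1015 = 777.06 W

777.1 W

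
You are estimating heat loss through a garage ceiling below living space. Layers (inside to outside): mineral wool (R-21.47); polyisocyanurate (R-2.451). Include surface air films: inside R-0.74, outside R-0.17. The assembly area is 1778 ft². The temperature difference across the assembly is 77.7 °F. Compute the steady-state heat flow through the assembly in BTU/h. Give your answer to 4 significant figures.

5564 BTU/h

R_total = 0.74 + 21.47 + 2.451 + 0.17 = 24.831 ft²·°F·h/BTU
Q = A·ΔT/R = 1778 × 77.7 / 24.831 = 5563.6 BTU/h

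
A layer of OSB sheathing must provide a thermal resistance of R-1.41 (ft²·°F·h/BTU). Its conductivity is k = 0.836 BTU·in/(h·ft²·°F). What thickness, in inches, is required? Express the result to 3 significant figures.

L = R × k = 1.41 × 0.836 = 1.179 in

1.18 in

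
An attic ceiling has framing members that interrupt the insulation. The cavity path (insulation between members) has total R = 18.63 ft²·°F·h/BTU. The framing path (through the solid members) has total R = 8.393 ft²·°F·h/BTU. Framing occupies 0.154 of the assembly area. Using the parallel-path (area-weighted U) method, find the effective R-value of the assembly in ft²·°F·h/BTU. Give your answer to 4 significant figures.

15.68 ft²·°F·h/BTU

U_eff = 0.846/18.63 + 0.154/8.393 = 0.045411 + 0.018349 = 0.063759
R_eff = 1/U_eff = 15.684 ft²·°F·h/BTU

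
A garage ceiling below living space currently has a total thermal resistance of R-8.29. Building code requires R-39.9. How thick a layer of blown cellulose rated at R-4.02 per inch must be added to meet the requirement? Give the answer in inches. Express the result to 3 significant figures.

7.86 in

ΔR = 39.9 − 8.29 = 31.61 ft²·°F·h/BTU
L = ΔR / (R/in) = 31.61/4.02 = 7.863 in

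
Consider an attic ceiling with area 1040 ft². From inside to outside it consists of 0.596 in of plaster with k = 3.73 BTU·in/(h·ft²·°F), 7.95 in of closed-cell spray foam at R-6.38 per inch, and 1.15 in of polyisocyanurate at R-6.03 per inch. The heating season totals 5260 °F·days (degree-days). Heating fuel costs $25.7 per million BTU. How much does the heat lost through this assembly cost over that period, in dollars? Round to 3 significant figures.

58.4 dollars

0.596/3.73 = 0.1598
7.95 × 6.38 = 50.72
1.15 × 6.03 = 6.934
R_total = 0.1598 + 50.72 + 6.934 = 57.82 ft²·°F·h/BTU
E = A × HDD × 24 / R = 1040 × 5260 × 24 / 57.82 = 2271000 BTU
Cost = 2271000/10⁶ × 25.7 = $58.36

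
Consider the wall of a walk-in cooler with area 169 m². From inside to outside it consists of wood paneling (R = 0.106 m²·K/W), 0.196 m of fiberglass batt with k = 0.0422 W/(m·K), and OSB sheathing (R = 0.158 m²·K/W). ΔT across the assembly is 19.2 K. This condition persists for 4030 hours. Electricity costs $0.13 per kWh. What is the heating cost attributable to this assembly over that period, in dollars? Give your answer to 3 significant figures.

346 dollars

0.196/0.0422 = 4.645
R_total = 0.106 + 4.645 + 0.158 = 4.909 m²·K/W
Q = 169 × 19.2 / 4.909 = 661.1 W
E = 661.1 W × 4030 h / 1000 = 2664 kWh
Cost = 2664 × 0.13 = $346.3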